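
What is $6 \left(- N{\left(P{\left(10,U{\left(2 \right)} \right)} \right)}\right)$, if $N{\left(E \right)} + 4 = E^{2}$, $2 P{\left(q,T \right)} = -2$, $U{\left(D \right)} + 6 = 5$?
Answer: $18$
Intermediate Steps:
$U{\left(D \right)} = -1$ ($U{\left(D \right)} = -6 + 5 = -1$)
$P{\left(q,T \right)} = -1$ ($P{\left(q,T \right)} = \frac{1}{2} \left(-2\right) = -1$)
$N{\left(E \right)} = -4 + E^{2}$
$6 \left(- N{\left(P{\left(10,U{\left(2 \right)} \right)} \right)}\right) = 6 \left(- (-4 + \left(-1\right)^{2})\right) = 6 \left(- (-4 + 1)\right) = 6 \left(\left(-1\right) \left(-3\right)\right) = 6 \cdot 3 = 18$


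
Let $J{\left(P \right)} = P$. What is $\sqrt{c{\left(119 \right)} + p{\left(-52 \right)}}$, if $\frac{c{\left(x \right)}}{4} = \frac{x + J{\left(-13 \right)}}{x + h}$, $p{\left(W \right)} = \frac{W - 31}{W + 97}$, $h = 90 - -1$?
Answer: $\frac{\sqrt{77}}{21} \approx 0.41786$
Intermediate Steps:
$h = 91$ ($h = 90 + 1 = 91$)
$p{\left(W \right)} = \frac{-31 + W}{97 + W}$
$c{\left(x \right)} = \frac{4 \left(-13 + x\right)}{91 + x}$ ($c{\left(x \right)} = 4 \frac{x - 13}{x + 91} = 4 \frac{-13 + x}{91 + x} = \frac{4 \left(-13 + x\right)}{91 + x}$)
$\sqrt{c{\left(119 \right)} + p{\left(-52 \right)}} = \sqrt{\frac{4 \left(-13 + 119\right)}{91 + 119} + \frac{-31 - 52}{97 - 52}} = \sqrt{4 \cdot \frac{1}{210} \cdot 106 + \frac{1}{45} \left(-83\right)} = \sqrt{\frac{212}{105} - \frac{83}{45}} = \sqrt{\frac{11}{63}} = \frac{\sqrt{77}}{21}$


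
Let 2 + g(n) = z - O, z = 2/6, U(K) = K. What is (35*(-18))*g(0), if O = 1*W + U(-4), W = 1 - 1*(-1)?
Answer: -210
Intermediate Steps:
W = 2 (W = 1 + 1 = 2)
z = ⅓ (z = 2*(⅙) = ⅓ ≈ 0.33333)
O = -2 (O = 1*2 - 4 = 2 - 4 = -2)
g(n) = ⅓ (g(n) = -2 + (⅓ - 1*(-2)) = -2 + (⅓ + 2) = -2 + 7/3 = ⅓)
(35*(-18))*g(0) = (35*(-18))*(⅓) = -630*⅓ = -210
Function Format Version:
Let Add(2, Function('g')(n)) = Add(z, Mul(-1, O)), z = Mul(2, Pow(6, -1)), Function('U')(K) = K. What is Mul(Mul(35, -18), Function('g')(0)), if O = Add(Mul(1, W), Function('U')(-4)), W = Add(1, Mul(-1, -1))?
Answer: -210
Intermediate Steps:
W = 2 (W = Add(1, 1) = 2)
z = Rational(1, 3) (z = Mul(2, Rational(1, 6)) = Rational(1, 3) ≈ 0.33333)
O = -2 (O = Add(Mul(1, 2), -4) = Add(2, -4) = -2)
Function('g')(n) = Rational(1, 3) (Function('g')(n) = Add(-2, Add(Rational(1, 3), Mul(-1, -2))) = Add(-2, Add(Rational(1, 3), 2)) = Add(-2, Rational(7, 3)) = Rational(1, 3))
Mul(Mul(35, -18), Function('g')(0)) = Mul(Mul(35, -18), Rational(1, 3)) = Mul(-630, Rational(1, 3)) = -210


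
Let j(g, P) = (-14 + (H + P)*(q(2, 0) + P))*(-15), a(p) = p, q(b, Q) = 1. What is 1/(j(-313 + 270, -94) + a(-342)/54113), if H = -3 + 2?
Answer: -54113/7159961937 ≈ -7.5577e-6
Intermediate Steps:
H = -1
j(g, P) = 210 - 15*(1 + P)*(-1 + P) (j(g, P) = (-14 + (-1 + P)*(1 + P))*(-15) = (-14 + (1 + P)*(-1 + P))*(-15) = 210 - 15*(1 + P)*(-1 + P))
1/(j(-313 + 270, -94) + a(-342)/54113) = 1/((225 - 15*(-94)²) - 342/54113) = 1/((225 - 15*8836) - 342*1/54113) = 1/((225 - 132540) - 342/54113) = 1/(-132315 - 342/54113) = 1/(-7159961937/54113) = -54113/7159961937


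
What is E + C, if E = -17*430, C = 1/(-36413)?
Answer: -266179031/36413 ≈ -7310.0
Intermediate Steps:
C = -1/36413 ≈ -2.7463e-5
E = -7310
E + C = -7310 - 1/36413 = -266179031/36413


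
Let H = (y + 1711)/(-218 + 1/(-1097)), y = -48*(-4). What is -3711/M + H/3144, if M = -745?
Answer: 2788664626153/560149235160 ≈ 4.9784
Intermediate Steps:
y = 192
H = -2087591/239147 (H = (192 + 1711)/(-218 + 1/(-1097)) = 1903/(-218 - 1/1097) = 1903/(-239147/1097) = 1903*(-1097/239147) = -2087591/239147 ≈ -8.7293)
-3711/M + H/3144 = -3711/(-745) - 2087591/239147/3144 = -3711*(-1/745) - 2087591/239147*1/3144 = 3711/745 - 2087591/751878168 = 2788664626153/560149235160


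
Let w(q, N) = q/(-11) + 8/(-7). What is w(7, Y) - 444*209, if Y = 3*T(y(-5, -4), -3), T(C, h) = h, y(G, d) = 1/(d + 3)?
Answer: -7145429/77 ≈ -92798.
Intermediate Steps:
y(G, d) = 1/(3 + d)
Y = -9 (Y = 3*(-3) = -9)
w(q, N) = -8/7 - q/11 (w(q, N) = q*(-1/11) + 8*(-⅐) = -q/11 - 8/7 = -8/7 - q/11)
w(7, Y) - 444*209 = (-8/7 - 1/11*7) - 444*209 = (-8/7 - 7/11) - 92796 = -137/77 - 92796 = -7145429/77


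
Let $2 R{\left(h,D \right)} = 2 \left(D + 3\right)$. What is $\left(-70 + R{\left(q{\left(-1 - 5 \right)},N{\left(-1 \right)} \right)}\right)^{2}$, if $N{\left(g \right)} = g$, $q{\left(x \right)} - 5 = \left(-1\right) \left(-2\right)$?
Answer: $4624$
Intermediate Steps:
$q{\left(x \right)} = 7$ ($q{\left(x \right)} = 5 - -2 = 5 + 2 = 7$)
$R{\left(h,D \right)} = 3 + D$ ($R{\left(h,D \right)} = \frac{2 \left(D + 3\right)}{2} = \frac{2 \left(3 + D\right)}{2} = \frac{6 + 2 D}{2} = 3 + D$)
$\left(-70 + R{\left(q{\left(-1 - 5 \right)},N{\left(-1 \right)} \right)}\right)^{2} = \left(-70 + \left(3 - 1\right)\right)^{2} = \left(-70 + 2\right)^{2} = \left(-68\right)^{2} = 4624$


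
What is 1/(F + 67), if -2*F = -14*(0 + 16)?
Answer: 1/179 ≈ 0.0055866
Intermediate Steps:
F = 112 (F = -(-7)*(0 + 16) = -(-7)*16 = -½*(-224) = 112)
1/(F + 67) = 1/(112 + 67) = 1/179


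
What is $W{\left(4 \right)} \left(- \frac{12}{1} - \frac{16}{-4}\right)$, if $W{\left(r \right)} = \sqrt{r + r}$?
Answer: $- 16 \sqrt{2} \approx -22.627$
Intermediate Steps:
$W{\left(r \right)} = \sqrt{2} \sqrt{r}$ ($W{\left(r \right)} = \sqrt{2 r} = \sqrt{2} \sqrt{r}$)
$W{\left(4 \right)} \left(- \frac{12}{1} - \frac{16}{-4}\right) = \sqrt{2} \sqrt{4} \left(- \frac{12}{1} - \frac{16}{-4}\right) = \sqrt{2} \cdot 2 \left(\left(-12\right) 1 - -4\right) = 2 \sqrt{2} \left(-12 + 4\right) = 2 \sqrt{2} \left(-8\right) = - 16 \sqrt{2}$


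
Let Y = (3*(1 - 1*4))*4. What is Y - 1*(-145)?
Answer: 109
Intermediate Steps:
Y = -36 (Y = (3*(1 - 4))*4 = (3*(-3))*4 = -9*4 = -36)
Y - 1*(-145) = -36 - 1*(-145) = -36 + 145 = 109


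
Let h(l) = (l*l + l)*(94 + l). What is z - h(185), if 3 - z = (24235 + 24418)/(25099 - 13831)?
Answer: -108177209369/11268 ≈ -9.6004e+6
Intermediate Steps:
h(l) = (94 + l)*(l + l²) (h(l) = (l² + l)*(94 + l) = (l + l²)*(94 + l) = (94 + l)*(l + l²))
z = -14849/11268 (z = 3 - (24235 + 24418)/(25099 - 13831) = 3 - 48653/11268 = -14849/11268 ≈ -1.3178)
z - h(185) = -14849/11268 - 185*(94 + 185² + 95*185) = -14849/11268 - 185*(94 + 34225 + 17575) = -14849/11268 - 185*51894 = -14849/11268 - 1*9600390 = -14849/11268 - 9600390 = -108177209369/11268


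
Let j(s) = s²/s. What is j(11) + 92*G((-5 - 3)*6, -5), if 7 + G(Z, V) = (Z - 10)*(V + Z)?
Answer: 282175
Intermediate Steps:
j(s) = s
G(Z, V) = -7 + (-10 + Z)*(V + Z) (G(Z, V) = -7 + (Z - 10)*(V + Z) = -7 + (-10 + Z)*(V + Z))
j(11) + 92*G((-5 - 3)*6, -5) = 11 + 92*(-7 + ((-5 - 3)*6)² - 10*(-5) - 10*(-5 - 3)*6 - 5*(-5 - 3)*6) = 11 + 92*(-7 + (-8*6)² + 50 - (-80)*6 - (-40)*6) = 11 + 92*(-7 + (-48)² + 50 - 10*(-48) - 5*(-48)) = 11 + 92*(-7 + 2304 + 50 + 480 + 240) = 11 + 92*3067 = 11 + 282164 = 282175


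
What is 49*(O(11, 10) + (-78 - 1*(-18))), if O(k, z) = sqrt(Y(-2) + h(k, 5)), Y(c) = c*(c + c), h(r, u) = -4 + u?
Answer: -2793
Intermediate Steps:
Y(c) = 2*c**2 (Y(c) = c*(2*c) = 2*c**2)
O(k, z) = 3 (O(k, z) = sqrt(2*(-2)**2 + (-4 + 5)) = sqrt(2*4 + 1) = sqrt(8 + 1) = sqrt(9) = 3)
49*(O(11, 10) + (-78 - 1*(-18))) = 49*(3 + (-78 - 1*(-18))) = 49*(3 + (-78 + 18)) = 49*(3 - 60) = 49*(-57) = -2793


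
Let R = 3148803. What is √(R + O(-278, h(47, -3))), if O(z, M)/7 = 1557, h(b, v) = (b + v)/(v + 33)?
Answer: 3*√351078 ≈ 1777.6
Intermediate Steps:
h(b, v) = (b + v)/(33 + v)
O(z, M) = 10899 (O(z, M) = 7*1557 = 10899)
√(R + O(-278, h(47, -3))) = √(3148803 + 10899) = √3159702 = 3*√351078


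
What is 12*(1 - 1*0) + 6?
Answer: 18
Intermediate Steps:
12*(1 - 1*0) + 6 = 12*(1 + 0) + 6 = 12*1 + 6 = 12 + 6 = 18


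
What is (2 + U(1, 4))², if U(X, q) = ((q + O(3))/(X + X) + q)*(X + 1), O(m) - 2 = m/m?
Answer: 289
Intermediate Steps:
O(m) = 3 (O(m) = 2 + m/m = 2 + 1 = 3)
U(X, q) = (1 + X)*(q + (3 + q)/(2*X)) (U(X, q) = ((q + 3)/(X + X) + q)*(X + 1) = ((3 + q)/((2*X)) + q)*(1 + X) = ((3 + q)*(1/(2*X)) + q)*(1 + X) = ((3 + q)/(2*X) + q)*(1 + X) = (q + (3 + q)/(2*X))*(1 + X) = (1 + X)*(q + (3 + q)/(2*X)))
(2 + U(1, 4))² = (2 + (½)*(3 + 4 + 1*(3 + 3*4 + 2*1*4))/1)² = (2 + (½)*1*(3 + 4 + 1*(3 + 12 + 8)))² = (2 + (½)*1*(3 + 4 + 1*23))² = (2 + (½)*1*(3 + 4 + 23))² = (2 + (½)*1*30)² = (2 + 15)² = 17² = 289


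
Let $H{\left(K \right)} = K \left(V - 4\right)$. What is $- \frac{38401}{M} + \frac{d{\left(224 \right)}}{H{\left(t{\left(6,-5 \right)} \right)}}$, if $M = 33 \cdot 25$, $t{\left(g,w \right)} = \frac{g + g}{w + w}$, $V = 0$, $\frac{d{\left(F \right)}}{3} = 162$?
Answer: $\frac{16411}{300} \approx 54.703$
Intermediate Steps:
$d{\left(F \right)} = 486$ ($d{\left(F \right)} = 3 \cdot 162 = 486$)
$t{\left(g,w \right)} = \frac{g}{w}$ ($t{\left(g,w \right)} = \frac{2 g}{2 w} = 2 g \frac{1}{2 w} = \frac{g}{w}$)
$H{\left(K \right)} = - 4 K$ ($H{\left(K \right)} = K \left(0 - 4\right) = K \left(-4\right) = - 4 K$)
$M = 825$
$- \frac{38401}{M} + \frac{d{\left(224 \right)}}{H{\left(t{\left(6,-5 \right)} \right)}} = - \frac{38401}{825} + \frac{486}{\left(-4\right) \frac{6}{-5}} = \left(-38401\right) \frac{1}{825} + \frac{486}{\left(-4\right) 6 \left(- \frac{1}{5}\right)} = - \frac{3491}{75} + \frac{486}{\left(-4\right) \left(- \frac{6}{5}\right)} = - \frac{3491}{75} + \frac{486}{\frac{24}{5}} = - \frac{3491}{75} + 486 \cdot \frac{5}{24} = - \frac{3491}{75} + \frac{405}{4} = \frac{16411}{300}$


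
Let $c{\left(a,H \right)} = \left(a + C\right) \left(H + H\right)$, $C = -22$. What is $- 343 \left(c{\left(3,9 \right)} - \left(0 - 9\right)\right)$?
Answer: $114219$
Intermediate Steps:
$c{\left(a,H \right)} = 2 H \left(-22 + a\right)$ ($c{\left(a,H \right)} = \left(a - 22\right) \left(H + H\right) = \left(-22 + a\right) 2 H = 2 H \left(-22 + a\right)$)
$- 343 \left(c{\left(3,9 \right)} - \left(0 - 9\right)\right) = - 343 \left(2 \cdot 9 \left(-22 + 3\right) - \left(0 - 9\right)\right) = - 343 \left(2 \cdot 9 \left(-19\right) - -9\right) = - 343 \left(-342 + 9\right) = \left(-343\right) \left(-333\right) = 114219$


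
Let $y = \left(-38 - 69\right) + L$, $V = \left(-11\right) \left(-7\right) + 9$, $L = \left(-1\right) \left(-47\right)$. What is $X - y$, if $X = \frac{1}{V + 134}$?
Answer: $\frac{13201}{220} \approx 60.005$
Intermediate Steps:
$L = 47$
$V = 86$ ($V = 77 + 9 = 86$)
$X = \frac{1}{220}$ ($X = \frac{1}{86 + 134} = \frac{1}{220} \approx 0.0045455$)
$y = -60$ ($y = \left(-38 - 69\right) + 47 = -107 + 47 = -60$)
$X - y = \frac{1}{220} - -60 = \frac{1}{220} + 60 = \frac{13201}{220}$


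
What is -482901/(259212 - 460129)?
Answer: 482901/200917 ≈ 2.4035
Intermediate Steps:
-482901/(259212 - 460129) = -482901/(-200917) = -482901*(-1/200917) = 482901/200917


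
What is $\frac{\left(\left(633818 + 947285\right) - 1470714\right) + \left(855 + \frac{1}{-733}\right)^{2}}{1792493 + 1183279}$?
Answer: $\frac{452081233217}{1598849562108} \approx 0.28275$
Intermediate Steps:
$\frac{\left(\left(633818 + 947285\right) - 1470714\right) + \left(855 + \frac{1}{-733}\right)^{2}}{1792493 + 1183279} = \frac{\left(1581103 - 1470714\right) + \left(855 - \frac{1}{733}\right)^{2}}{2975772} = \left(110389 + \left(\frac{626714}{733}\right)^{2}\right) \frac{1}{2975772} = \left(110389 + \frac{392770437796}{537289}\right) \frac{1}{2975772} = \frac{452081233217}{537289} \cdot \frac{1}{2975772} = \frac{452081233217}{1598849562108}$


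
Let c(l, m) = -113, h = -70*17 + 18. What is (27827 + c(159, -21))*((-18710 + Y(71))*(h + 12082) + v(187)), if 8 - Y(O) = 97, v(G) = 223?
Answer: -5684054572038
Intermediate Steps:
Y(O) = -89 (Y(O) = 8 - 1*97 = 8 - 97 = -89)
h = -1172 (h = -1190 + 18 = -1172)
(27827 + c(159, -21))*((-18710 + Y(71))*(h + 12082) + v(187)) = (27827 - 113)*((-18710 - 89)*(-1172 + 12082) + 223) = 27714*(-18799*10910 + 223) = 27714*(-205097090 + 223) = 27714*(-205096867) = -5684054572038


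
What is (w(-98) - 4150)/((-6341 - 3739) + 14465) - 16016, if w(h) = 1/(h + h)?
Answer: -13765924761/859460 ≈ -16017.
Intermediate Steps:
w(h) = 1/(2*h)
(w(-98) - 4150)/((-6341 - 3739) + 14465) - 16016 = ((½)/(-98) - 4150)/((-6341 - 3739) + 14465) - 16016 = ((½)*(-1/98) - 4150)/(-10080 + 14465) - 16016 = (-1/196 - 4150)/4385 - 16016 = -813401/196*1/4385 - 16016 = -813401/859460 - 16016 = -13765924761/859460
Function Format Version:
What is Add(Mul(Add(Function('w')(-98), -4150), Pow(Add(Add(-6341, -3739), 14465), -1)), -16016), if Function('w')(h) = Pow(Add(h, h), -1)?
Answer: Rational(-13765924761, 859460) ≈ -16017.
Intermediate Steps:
Function('w')(h) = Mul(Rational(1, 2), Pow(h, -1)) (Function('w')(h) = Pow(Mul(2, h), -1) = Mul(Rational(1, 2), Pow(h, -1)))
Add(Mul(Add(Function('w')(-98), -4150), Pow(Add(Add(-6341, -3739), 14465), -1)), -16016) = Add(Mul(Add(Mul(Rational(1, 2), Pow(-98, -1)), -4150), Pow(Add(Add(-6341, -3739), 14465), -1)), -16016) = Add(Mul(Add(Mul(Rational(1, 2), Rational(-1, 98)), -4150), Pow(Add(-10080, 14465), -1)), -16016) = Add(Mul(Add(Rational(-1, 196), -4150), Pow(4385, -1)), -16016) = Add(Mul(Rational(-813401, 196), Rational(1, 4385)), -16016) = Add(Rational(-813401, 859460), -16016) = Rational(-13765924761, 859460)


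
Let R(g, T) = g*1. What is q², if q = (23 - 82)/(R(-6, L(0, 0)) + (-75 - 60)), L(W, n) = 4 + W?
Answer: 3481/19881 ≈ 0.17509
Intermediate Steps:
R(g, T) = g
q = 59/141 (q = (23 - 82)/(-6 + (-75 - 60)) = -59/(-6 - 135) = -59/(-141) = -59*(-1/141) = 59/141 ≈ 0.41844)
q² = (59/141)² = 3481/19881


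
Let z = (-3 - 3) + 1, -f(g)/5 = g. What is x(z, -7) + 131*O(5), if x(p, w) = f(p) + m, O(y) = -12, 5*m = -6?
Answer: -7741/5 ≈ -1548.2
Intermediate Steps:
m = -6/5 (m = (1/5)*(-6) = -6/5 ≈ -1.2000)
f(g) = -5*g
z = -5 (z = -6 + 1 = -5)
x(p, w) = -6/5 - 5*p (x(p, w) = -5*p - 6/5 = -6/5 - 5*p)
x(z, -7) + 131*O(5) = (-6/5 - 5*(-5)) + 131*(-12) = (-6/5 + 25) - 1572 = 119/5 - 1572 = -7741/5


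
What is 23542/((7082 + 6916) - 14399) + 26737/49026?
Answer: -1143448555/19659426 ≈ -58.163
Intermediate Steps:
23542/((7082 + 6916) - 14399) + 26737/49026 = 23542/(13998 - 14399) + 26737*(1/49026) = 23542/(-401) + 26737/49026 = 23542*(-1/401) + 26737/49026 = -23542/401 + 26737/49026 = -1143448555/19659426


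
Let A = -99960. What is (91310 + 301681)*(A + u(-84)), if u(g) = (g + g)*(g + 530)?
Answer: -68729410008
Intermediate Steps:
u(g) = 2*g*(530 + g) (u(g) = (2*g)*(530 + g) = 2*g*(530 + g))
(91310 + 301681)*(A + u(-84)) = (91310 + 301681)*(-99960 + 2*(-84)*(530 - 84)) = 392991*(-99960 + 2*(-84)*446) = 392991*(-99960 - 74928) = 392991*(-174888) = -68729410008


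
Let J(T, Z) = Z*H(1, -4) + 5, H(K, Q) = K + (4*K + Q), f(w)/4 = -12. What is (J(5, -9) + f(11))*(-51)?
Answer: 2652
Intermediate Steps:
f(w) = -48 (f(w) = 4*(-12) = -48)
H(K, Q) = Q + 5*K (H(K, Q) = K + (Q + 4*K) = Q + 5*K)
J(T, Z) = 5 + Z (J(T, Z) = Z*(-4 + 5*1) + 5 = Z*(-4 + 5) + 5 = Z*1 + 5 = Z + 5 = 5 + Z)
(J(5, -9) + f(11))*(-51) = ((5 - 9) - 48)*(-51) = (-4 - 48)*(-51) = -52*(-51) = 2652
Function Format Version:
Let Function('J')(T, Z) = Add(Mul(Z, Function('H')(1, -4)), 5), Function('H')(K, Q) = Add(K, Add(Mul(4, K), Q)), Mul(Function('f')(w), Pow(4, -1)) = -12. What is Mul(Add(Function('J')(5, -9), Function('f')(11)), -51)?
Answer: 2652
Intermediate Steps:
Function('f')(w) = -48 (Function('f')(w) = Mul(4, -12) = -48)
Function('H')(K, Q) = Add(Q, Mul(5, K)) (Function('H')(K, Q) = Add(K, Add(Q, Mul(4, K))) = Add(Q, Mul(5, K)))
Function('J')(T, Z) = Add(5, Z) (Function('J')(T, Z) = Add(Mul(Z, Add(-4, Mul(5, 1))), 5) = Add(Mul(Z, Add(-4, 5)), 5) = Add(Mul(Z, 1), 5) = Add(Z, 5) = Add(5, Z))
Mul(Add(Function('J')(5, -9), Function('f')(11)), -51) = Mul(Add(Add(5, -9), -48), -51) = Mul(Add(-4, -48), -51) = Mul(-52, -51) = 2652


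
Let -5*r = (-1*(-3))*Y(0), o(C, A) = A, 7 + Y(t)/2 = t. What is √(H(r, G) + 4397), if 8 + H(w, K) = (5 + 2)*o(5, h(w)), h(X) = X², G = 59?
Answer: √122073/5 ≈ 69.878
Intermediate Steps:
Y(t) = -14 + 2*t
r = 42/5 (r = -(-1*(-3))*(-14 + 2*0)/5 = -3*(-14 + 0)/5 = -3*(-14)/5 = -⅕*(-42) = 42/5 ≈ 8.4000)
H(w, K) = -8 + 7*w² (H(w, K) = -8 + (5 + 2)*w² = -8 + 7*w²)
√(H(r, G) + 4397) = √((-8 + 7*(42/5)²) + 4397) = √((-8 + 7*(1764/25)) + 4397) = √((-8 + 12348/25) + 4397) = √(12148/25 + 4397) = √(122073/25) = √122073/5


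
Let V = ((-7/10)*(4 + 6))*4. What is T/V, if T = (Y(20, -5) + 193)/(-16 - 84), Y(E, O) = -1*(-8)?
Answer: 201/2800 ≈ 0.071786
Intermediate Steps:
Y(E, O) = 8
V = -28 (V = (-7*1/10*10)*4 = -7/10*10*4 = -7*4 = -28)
T = -201/100 (T = (8 + 193)/(-16 - 84) = 201/(-100) = 201*(-1/100) = -201/100 ≈ -2.0100)
T/V = -201/100/(-28) = -201/100*(-1/28) = 201/2800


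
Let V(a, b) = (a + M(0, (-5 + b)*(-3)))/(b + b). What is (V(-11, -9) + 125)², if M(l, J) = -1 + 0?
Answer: 142129/9 ≈ 15792.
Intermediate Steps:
M(l, J) = -1
V(a, b) = (-1 + a)/(2*b) (V(a, b) = (a - 1)/(b + b) = (-1 + a)/((2*b)) = (-1 + a)*(1/(2*b)) = (-1 + a)/(2*b))
(V(-11, -9) + 125)² = ((½)*(-1 - 11)/(-9) + 125)² = ((½)*(-⅑)*(-12) + 125)² = (⅔ + 125)² = (377/3)² = 142129/9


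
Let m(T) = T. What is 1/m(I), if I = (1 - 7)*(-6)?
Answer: 1/36 ≈ 0.027778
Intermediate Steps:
I = 36 (I = -6*(-6) = 36)
1/m(I) = 1/36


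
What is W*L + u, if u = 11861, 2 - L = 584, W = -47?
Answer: 39215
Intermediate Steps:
L = -582 (L = 2 - 1*584 = 2 - 584 = -582)
W*L + u = -47*(-582) + 11861 = 27354 + 11861 = 39215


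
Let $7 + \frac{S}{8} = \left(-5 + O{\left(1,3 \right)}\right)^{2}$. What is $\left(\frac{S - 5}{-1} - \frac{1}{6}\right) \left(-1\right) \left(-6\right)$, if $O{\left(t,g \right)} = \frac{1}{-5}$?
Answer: $- \frac{23323}{25} \approx -932.92$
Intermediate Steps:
$O{\left(t,g \right)} = - \frac{1}{5}$
$S = \frac{4008}{25}$ ($S = -56 + 8 \left(-5 - \frac{1}{5}\right)^{2} = -56 + 8 \left(- \frac{26}{5}\right)^{2} = -56 + 8 \cdot \frac{676}{25} = -56 + \frac{5408}{25} = \frac{4008}{25} \approx 160.32$)
$\left(\frac{S - 5}{-1} - \frac{1}{6}\right) \left(-1\right) \left(-6\right) = \left(\frac{\frac{4008}{25} - 5}{-1} - \frac{1}{6}\right) \left(-1\right) \left(-6\right) = \left(\frac{3883}{25} \left(-1\right) - \frac{1}{6}\right) \left(-1\right) \left(-6\right) = \left(- \frac{3883}{25} - \frac{1}{6}\right) \left(-1\right) \left(-6\right) = \left(- \frac{23323}{150}\right) \left(-1\right) \left(-6\right) = \frac{23323}{150} \left(-6\right) = - \frac{23323}{25}$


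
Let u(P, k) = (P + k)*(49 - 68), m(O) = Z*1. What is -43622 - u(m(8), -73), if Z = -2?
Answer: -45047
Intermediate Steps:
m(O) = -2 (m(O) = -2*1 = -2)
u(P, k) = -19*P - 19*k (u(P, k) = (P + k)*(-19) = -19*P - 19*k)
-43622 - u(m(8), -73) = -43622 - (-19*(-2) - 19*(-73)) = -43622 - (38 + 1387) = -43622 - 1*1425 = -43622 - 1425 = -45047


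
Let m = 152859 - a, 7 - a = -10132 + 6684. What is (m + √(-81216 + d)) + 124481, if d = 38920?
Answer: 273885 + 2*I*√10574 ≈ 2.7389e+5 + 205.66*I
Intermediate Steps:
a = 3455 (a = 7 - (-10132 + 6684) = 7 - 1*(-3448) = 7 + 3448 = 3455)
m = 149404 (m = 152859 - 1*3455 = 152859 - 3455 = 149404)
(m + √(-81216 + d)) + 124481 = (149404 + √(-81216 + 38920)) + 124481 = (149404 + √(-42296)) + 124481 = (149404 + 2*I*√10574) + 124481 = 273885 + 2*I*√10574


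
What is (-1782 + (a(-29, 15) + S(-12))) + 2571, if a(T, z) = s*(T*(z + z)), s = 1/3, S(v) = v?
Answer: 487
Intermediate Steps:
s = ⅓ ≈ 0.33333
a(T, z) = 2*T*z/3 (a(T, z) = (T*(z + z))/3 = (T*(2*z))/3 = (2*T*z)/3 = 2*T*z/3)
(-1782 + (a(-29, 15) + S(-12))) + 2571 = (-1782 + ((⅔)*(-29)*15 - 12)) + 2571 = (-1782 + (-290 - 12)) + 2571 = (-1782 - 302) + 2571 = -2084 + 2571 = 487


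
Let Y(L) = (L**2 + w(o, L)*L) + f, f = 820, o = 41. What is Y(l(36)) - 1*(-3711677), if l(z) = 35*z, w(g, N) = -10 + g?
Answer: 5339157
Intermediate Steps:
Y(L) = 820 + L**2 + 31*L (Y(L) = (L**2 + (-10 + 41)*L) + 820 = (L**2 + 31*L) + 820 = 820 + L**2 + 31*L)
Y(l(36)) - 1*(-3711677) = (820 + (35*36)**2 + 31*(35*36)) - 1*(-3711677) = (820 + 1260**2 + 31*1260) + 3711677 = (820 + 1587600 + 39060) + 3711677 = 1627480 + 3711677 = 5339157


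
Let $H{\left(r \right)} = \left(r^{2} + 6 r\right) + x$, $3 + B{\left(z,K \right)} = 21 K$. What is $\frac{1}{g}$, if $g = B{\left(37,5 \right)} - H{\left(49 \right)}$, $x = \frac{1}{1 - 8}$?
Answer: $- \frac{7}{18150} \approx -0.00038568$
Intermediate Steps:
$x = - \frac{1}{7}$ ($x = \frac{1}{-7} = - \frac{1}{7} \approx -0.14286$)
$B{\left(z,K \right)} = -3 + 21 K$
$H{\left(r \right)} = - \frac{1}{7} + r^{2} + 6 r$ ($H{\left(r \right)} = \left(r^{2} + 6 r\right) - \frac{1}{7} = - \frac{1}{7} + r^{2} + 6 r$)
$g = - \frac{18150}{7}$ ($g = \left(-3 + 21 \cdot 5\right) - \left(- \frac{1}{7} + 49^{2} + 6 \cdot 49\right) = \left(-3 + 105\right) - \left(- \frac{1}{7} + 2401 + 294\right) = 102 - \frac{18864}{7} = - \frac{18150}{7} \approx -2592.9$)
$\frac{1}{g} = \frac{1}{- \frac{18150}{7}} = - \frac{7}{18150}$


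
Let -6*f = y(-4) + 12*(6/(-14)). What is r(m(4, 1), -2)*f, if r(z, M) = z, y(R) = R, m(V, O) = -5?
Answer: -160/21 ≈ -7.6190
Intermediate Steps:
f = 32/21 (f = -(-4 + 12*(6/(-14)))/6 = -(-4 + 12*(6*(-1/14)))/6 = -(-4 + 12*(-3/7))/6 = -(-4 - 36/7)/6 = -⅙*(-64/7) = 32/21 ≈ 1.5238)
r(m(4, 1), -2)*f = -5*32/21 = -160/21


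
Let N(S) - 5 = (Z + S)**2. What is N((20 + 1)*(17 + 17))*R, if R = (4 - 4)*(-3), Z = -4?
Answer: 0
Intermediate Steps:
N(S) = 5 + (-4 + S)**2
R = 0 (R = 0*(-3) = 0)
N((20 + 1)*(17 + 17))*R = (5 + (-4 + (20 + 1)*(17 + 17))**2)*0 = (5 + (-4 + 21*34)**2)*0 = (5 + (-4 + 714)**2)*0 = (5 + 710**2)*0 = (5 + 504100)*0 = 504105*0 = 0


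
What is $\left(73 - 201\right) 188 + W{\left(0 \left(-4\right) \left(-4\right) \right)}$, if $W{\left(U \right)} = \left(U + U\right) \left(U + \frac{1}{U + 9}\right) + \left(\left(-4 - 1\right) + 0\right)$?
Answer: $-24069$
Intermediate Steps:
$W{\left(U \right)} = -5 + 2 U \left(U + \frac{1}{9 + U}\right)$ ($W{\left(U \right)} = 2 U \left(U + \frac{1}{9 + U}\right) + \left(-5 + 0\right) = 2 U \left(U + \frac{1}{9 + U}\right) - 5 = -5 + 2 U \left(U + \frac{1}{9 + U}\right)$)
$\left(73 - 201\right) 188 + W{\left(0 \left(-4\right) \left(-4\right) \right)} = \left(73 - 201\right) 188 + \frac{-45 - 3 \cdot 0 \left(-4\right) \left(-4\right) + 2 \left(0 \left(-4\right) \left(-4\right)\right)^{3} + 18 \left(0 \left(-4\right) \left(-4\right)\right)^{2}}{9 + 0 \left(-4\right) \left(-4\right)} = \left(-128\right) 188 + \frac{-45 - 3 \cdot 0 \left(-4\right) + 2 \left(0 \left(-4\right)\right)^{3} + 18 \left(0 \left(-4\right)\right)^{2}}{9 + 0 \left(-4\right)} = -24064 + \frac{-45 - 0 + 2 \cdot 0^{3} + 18 \cdot 0^{2}}{9 + 0} = -24064 + \frac{-45 + 0 + 2 \cdot 0 + 18 \cdot 0}{9} = -24064 + \frac{-45 + 0 + 0 + 0}{9} = -24064 + \frac{1}{9} \left(-45\right) = -24064 - 5 = -24069$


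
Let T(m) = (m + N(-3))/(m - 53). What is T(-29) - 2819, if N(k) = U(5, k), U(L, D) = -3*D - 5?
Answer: -231133/82 ≈ -2818.7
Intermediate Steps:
U(L, D) = -5 - 3*D
N(k) = -5 - 3*k
T(m) = (4 + m)/(-53 + m) (T(m) = (m + (-5 - 3*(-3)))/(m - 53) = (m + (-5 + 9))/(-53 + m) = (m + 4)/(-53 + m) = (4 + m)/(-53 + m))
T(-29) - 2819 = (4 - 29)/(-53 - 29) - 2819 = -25/(-82) - 2819 = -1/82*(-25) - 2819 = 25/82 - 2819 = -231133/82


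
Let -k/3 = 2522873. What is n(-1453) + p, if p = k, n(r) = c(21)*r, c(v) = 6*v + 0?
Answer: -7751697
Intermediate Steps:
c(v) = 6*v
n(r) = 126*r (n(r) = (6*21)*r = 126*r)
k = -7568619 (k = -3*2522873 = -7568619)
p = -7568619
n(-1453) + p = 126*(-1453) - 7568619 = -183078 - 7568619 = -7751697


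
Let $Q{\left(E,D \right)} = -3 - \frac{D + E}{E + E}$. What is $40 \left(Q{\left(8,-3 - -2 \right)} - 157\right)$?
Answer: $- \frac{12835}{2} \approx -6417.5$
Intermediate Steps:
$Q{\left(E,D \right)} = -3 - \frac{D + E}{2 E}$
$40 \left(Q{\left(8,-3 - -2 \right)} - 157\right) = 40 \left(\frac{- (-3 - -2) - 56}{2 \cdot 8} - 157\right) = 40 \left(\frac{1}{2} \cdot \frac{1}{8} \left(- (-3 + 2) - 56\right) - 157\right) = 40 \left(\frac{1}{2} \cdot \frac{1}{8} \left(\left(-1\right) \left(-1\right) - 56\right) - 157\right) = 40 \left(\frac{1}{2} \cdot \frac{1}{8} \left(1 - 56\right) - 157\right) = 40 \left(\frac{1}{2} \cdot \frac{1}{8} \left(-55\right) - 157\right) = 40 \left(- \frac{55}{16} - 157\right) = 40 \left(- \frac{2567}{16}\right) = - \frac{12835}{2}$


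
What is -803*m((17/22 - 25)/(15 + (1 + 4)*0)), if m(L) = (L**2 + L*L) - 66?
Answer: 241601603/4950 ≈ 48808.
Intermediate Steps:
m(L) = -66 + 2*L**2 (m(L) = (L**2 + L**2) - 66 = 2*L**2 - 66 = -66 + 2*L**2)
-803*m((17/22 - 25)/(15 + (1 + 4)*0)) = -803*(-66 + 2*((17/22 - 25)/(15 + (1 + 4)*0))**2) = -803*(-66 + 2*((17*(1/22) - 25)/(15 + 5*0))**2) = -803*(-66 + 2*((17/22 - 25)/(15 + 0))**2) = -803*(-66 + 2*(-533/22/15)**2) = -803*(-66 + 2*(-533/22*1/15)**2) = -803*(-66 + 2*(-533/330)**2) = -803*(-66 + 2*(284089/108900)) = -803*(-66 + 284089/54450) = -803*(-3309611/54450) = 241601603/4950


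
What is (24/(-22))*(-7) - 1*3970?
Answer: -43586/11 ≈ -3962.4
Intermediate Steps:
(24/(-22))*(-7) - 1*3970 = (24*(-1/22))*(-7) - 3970 = -12/11*(-7) - 3970 = 84/11 - 3970 = -43586/11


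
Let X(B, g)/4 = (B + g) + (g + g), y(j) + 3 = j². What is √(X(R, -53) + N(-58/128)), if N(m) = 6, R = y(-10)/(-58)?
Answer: 4*I*√33466/29 ≈ 25.233*I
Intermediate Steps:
y(j) = -3 + j²
R = -97/58 (R = (-3 + (-10)²)/(-58) = (-3 + 100)*(-1/58) = 97*(-1/58) = -97/58 ≈ -1.6724)
X(B, g) = 4*B + 12*g (X(B, g) = 4*((B + g) + (g + g)) = 4*((B + g) + 2*g) = 4*(B + 3*g) = 4*B + 12*g)
√(X(R, -53) + N(-58/128)) = √((4*(-97/58) + 12*(-53)) + 6) = √((-194/29 - 636) + 6) = √(-18638/29 + 6) = √(-18464/29) = 4*I*√33466/29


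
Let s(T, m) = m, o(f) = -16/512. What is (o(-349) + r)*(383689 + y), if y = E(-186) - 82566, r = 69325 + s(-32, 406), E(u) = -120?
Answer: 671655385173/32 ≈ 2.0989e+10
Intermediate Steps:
o(f) = -1/32 (o(f) = -16*1/512 = -1/32)
r = 69731 (r = 69325 + 406 = 69731)
y = -82686 (y = -120 - 82566 = -82686)
(o(-349) + r)*(383689 + y) = (-1/32 + 69731)*(383689 - 82686) = (2231391/32)*301003 = 671655385173/32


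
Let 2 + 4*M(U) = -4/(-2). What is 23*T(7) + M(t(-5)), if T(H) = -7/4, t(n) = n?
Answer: -161/4 ≈ -40.250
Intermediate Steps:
T(H) = -7/4 (T(H) = -7*1/4 = -7/4)
M(U) = 0 (M(U) = -1/2 + (-4/(-2))/4 = -1/2 + (-4*(-1/2))/4 = -1/2 + (1/4)*2 = -1/2 + 1/2 = 0)
23*T(7) + M(t(-5)) = 23*(-7/4) + 0 = -161/4 + 0 = -161/4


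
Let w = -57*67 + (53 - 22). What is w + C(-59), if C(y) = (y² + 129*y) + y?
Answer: -7977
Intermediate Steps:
C(y) = y² + 130*y
w = -3788 (w = -3819 + 31 = -3788)
w + C(-59) = -3788 - 59*(130 - 59) = -3788 - 59*71 = -3788 - 4189 = -7977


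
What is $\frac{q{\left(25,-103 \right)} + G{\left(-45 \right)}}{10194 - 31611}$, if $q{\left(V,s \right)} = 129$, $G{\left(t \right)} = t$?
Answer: $- \frac{28}{7139} \approx -0.0039221$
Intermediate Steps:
$\frac{q{\left(25,-103 \right)} + G{\left(-45 \right)}}{10194 - 31611} = \frac{129 - 45}{10194 - 31611} = \frac{84}{10194 - 31611} = \frac{84}{-21417} = 84 \left(- \frac{1}{21417}\right) = - \frac{28}{7139}$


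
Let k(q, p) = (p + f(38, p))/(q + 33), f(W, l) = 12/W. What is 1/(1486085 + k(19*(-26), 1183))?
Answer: 8759/13016596032 ≈ 6.7291e-7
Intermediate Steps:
k(q, p) = (6/19 + p)/(33 + q) (k(q, p) = (p + 12/38)/(q + 33) = (p + 12*(1/38))/(33 + q) = (p + 6/19)/(33 + q) = (6/19 + p)/(33 + q))
1/(1486085 + k(19*(-26), 1183)) = 1/(1486085 + (6/19 + 1183)/(33 + 19*(-26))) = 1/(1486085 + (22483/19)/(33 - 494)) = 1/(1486085 + (22483/19)/(-461)) = 1/(1486085 - 1/461*22483/19) = 1/(1486085 - 22483/8759) = 1/(13016596032/8759) = 8759/13016596032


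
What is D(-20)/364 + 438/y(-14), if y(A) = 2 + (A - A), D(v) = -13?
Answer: 6131/28 ≈ 218.96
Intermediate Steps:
y(A) = 2 (y(A) = 2 + 0 = 2)
D(-20)/364 + 438/y(-14) = -13/364 + 438/2 = -13*1/364 + 438*(½) = -1/28 + 219 = 6131/28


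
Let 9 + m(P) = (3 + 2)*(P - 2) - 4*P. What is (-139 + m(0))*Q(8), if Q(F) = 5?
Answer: -790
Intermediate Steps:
m(P) = -19 + P (m(P) = -9 + ((3 + 2)*(P - 2) - 4*P) = -9 + (5*(-2 + P) - 4*P) = -9 + ((-10 + 5*P) - 4*P) = -9 + (-10 + P) = -19 + P)
(-139 + m(0))*Q(8) = (-139 + (-19 + 0))*5 = (-139 - 19)*5 = -158*5 = -790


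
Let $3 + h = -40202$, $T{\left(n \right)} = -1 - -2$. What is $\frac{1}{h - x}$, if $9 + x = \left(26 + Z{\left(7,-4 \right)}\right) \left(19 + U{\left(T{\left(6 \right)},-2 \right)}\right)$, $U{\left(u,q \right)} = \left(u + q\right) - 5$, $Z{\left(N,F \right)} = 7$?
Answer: $- \frac{1}{40625} \approx -2.4615 \cdot 10^{-5}$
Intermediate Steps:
$T{\left(n \right)} = 1$ ($T{\left(n \right)} = -1 + 2 = 1$)
$U{\left(u,q \right)} = -5 + q + u$ ($U{\left(u,q \right)} = \left(q + u\right) - 5 = -5 + q + u$)
$h = -40205$ ($h = -3 - 40202 = -40205$)
$x = 420$ ($x = -9 + \left(26 + 7\right) \left(19 - 6\right) = -9 + 33 \left(19 - 6\right) = -9 + 33 \cdot 13 = -9 + 429 = 420$)
$\frac{1}{h - x} = \frac{1}{-40205 - 420} = \frac{1}{-40625} = - \frac{1}{40625}$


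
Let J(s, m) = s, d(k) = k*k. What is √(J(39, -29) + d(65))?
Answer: 2*√1066 ≈ 65.299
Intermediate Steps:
d(k) = k²
√(J(39, -29) + d(65)) = √(39 + 65²) = √(39 + 4225) = √4264 = 2*√1066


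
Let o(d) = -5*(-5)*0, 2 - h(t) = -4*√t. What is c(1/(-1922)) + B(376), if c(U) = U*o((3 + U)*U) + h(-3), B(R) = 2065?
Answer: 2067 + 4*I*√3 ≈ 2067.0 + 6.9282*I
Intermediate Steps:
h(t) = 2 + 4*√t (h(t) = 2 - (-4)*√t = 2 + 4*√t)
o(d) = 0 (o(d) = 25*0 = 0)
c(U) = 2 + 4*I*√3 (c(U) = U*0 + (2 + 4*√(-3)) = 0 + (2 + 4*(I*√3)) = 0 + (2 + 4*I*√3) = 2 + 4*I*√3)
c(1/(-1922)) + B(376) = (2 + 4*I*√3) + 2065 = 2067 + 4*I*√3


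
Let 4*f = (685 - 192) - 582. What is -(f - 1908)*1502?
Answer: 5798471/2 ≈ 2.8992e+6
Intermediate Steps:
f = -89/4 (f = ((685 - 192) - 582)/4 = (493 - 582)/4 = (¼)*(-89) = -89/4 ≈ -22.250)
-(f - 1908)*1502 = -(-89/4 - 1908)*1502 = -1*(-7721/4)*1502 = (7721/4)*1502 = 5798471/2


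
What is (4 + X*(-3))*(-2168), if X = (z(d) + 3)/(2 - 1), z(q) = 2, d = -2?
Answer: 23848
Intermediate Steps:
X = 5 (X = (2 + 3)/(2 - 1) = 5/1 = 5*1 = 5)
(4 + X*(-3))*(-2168) = (4 + 5*(-3))*(-2168) = (4 - 15)*(-2168) = -11*(-2168) = 23848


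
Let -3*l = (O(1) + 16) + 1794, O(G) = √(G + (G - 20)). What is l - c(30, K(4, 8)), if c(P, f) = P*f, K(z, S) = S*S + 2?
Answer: -7750/3 - I*√2 ≈ -2583.3 - 1.4142*I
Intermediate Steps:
K(z, S) = 2 + S² (K(z, S) = S² + 2 = 2 + S²)
O(G) = √(-20 + 2*G) (O(G) = √(G + (-20 + G)) = √(-20 + 2*G))
l = -1810/3 - I*√2 (l = -((√(-20 + 2*1) + 16) + 1794)/3 = -((√(-20 + 2) + 16) + 1794)/3 = -((√(-18) + 16) + 1794)/3 = -((3*I*√2 + 16) + 1794)/3 = -((16 + 3*I*√2) + 1794)/3 = -(1810 + 3*I*√2)/3 = -1810/3 - I*√2 ≈ -603.33 - 1.4142*I)
l - c(30, K(4, 8)) = (-1810/3 - I*√2) - 30*(2 + 8²) = (-1810/3 - I*√2) - 30*(2 + 64) = (-1810/3 - I*√2) - 30*66 = (-1810/3 - I*√2) - 1*1980 = (-1810/3 - I*√2) - 1980 = -7750/3 - I*√2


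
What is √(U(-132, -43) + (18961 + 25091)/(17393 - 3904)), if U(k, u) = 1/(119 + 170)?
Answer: √171910789813/229313 ≈ 1.8081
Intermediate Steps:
U(k, u) = 1/289
√(U(-132, -43) + (18961 + 25091)/(17393 - 3904)) = √(1/289 + (18961 + 25091)/(17393 - 3904)) = √(1/289 + 44052/13489) = √(12744517/3898321) = √171910789813/229313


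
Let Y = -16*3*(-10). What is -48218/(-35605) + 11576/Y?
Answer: 10882703/427260 ≈ 25.471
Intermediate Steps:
Y = 480 (Y = -48*(-10) = 480)
-48218/(-35605) + 11576/Y = -48218/(-35605) + 11576/480 = -48218*(-1/35605) + 11576*(1/480) = 48218/35605 + 1447/60 = 10882703/427260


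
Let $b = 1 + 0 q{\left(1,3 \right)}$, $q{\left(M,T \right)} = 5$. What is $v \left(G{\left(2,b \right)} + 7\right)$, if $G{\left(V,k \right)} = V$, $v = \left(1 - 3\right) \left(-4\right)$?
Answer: $72$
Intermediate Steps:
$v = 8$ ($v = \left(-2\right) \left(-4\right) = 8$)
$b = 1$ ($b = 1 + 0 \cdot 5 = 1 + 0 = 1$)
$v \left(G{\left(2,b \right)} + 7\right) = 8 \left(2 + 7\right) = 8 \cdot 9 = 72$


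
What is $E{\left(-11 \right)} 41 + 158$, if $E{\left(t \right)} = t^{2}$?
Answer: $5119$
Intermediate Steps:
$E{\left(-11 \right)} 41 + 158 = \left(-11\right)^{2} \cdot 41 + 158 = 121 \cdot 41 + 158 = 4961 + 158 = 5119$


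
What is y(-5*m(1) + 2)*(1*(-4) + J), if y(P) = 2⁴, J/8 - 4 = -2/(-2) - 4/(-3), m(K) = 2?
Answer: 2240/3 ≈ 746.67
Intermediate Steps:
J = 152/3 (J = 32 + 8*(-2/(-2) - 4/(-3)) = 32 + 8*(-2*(-½) - 4*(-⅓)) = 32 + 8*(1 + 4/3) = 32 + 8*(7/3) = 32 + 56/3 = 152/3 ≈ 50.667)
y(P) = 16
y(-5*m(1) + 2)*(1*(-4) + J) = 16*(1*(-4) + 152/3) = 16*(-4 + 152/3) = 16*(140/3) = 2240/3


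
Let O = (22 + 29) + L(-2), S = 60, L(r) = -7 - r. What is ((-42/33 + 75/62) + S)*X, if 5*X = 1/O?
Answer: 40877/156860 ≈ 0.26060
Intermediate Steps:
O = 46 (O = (22 + 29) + (-7 - 1*(-2)) = 51 + (-7 + 2) = 51 - 5 = 46)
X = 1/230 (X = (1/5)/46 = (1/5)*(1/46) = 1/230 ≈ 0.0043478)
((-42/33 + 75/62) + S)*X = ((-42/33 + 75/62) + 60)*(1/230) = ((-42*1/33 + 75*(1/62)) + 60)*(1/230) = ((-14/11 + 75/62) + 60)*(1/230) = (-43/682 + 60)*(1/230) = (40877/682)*(1/230) = 40877/156860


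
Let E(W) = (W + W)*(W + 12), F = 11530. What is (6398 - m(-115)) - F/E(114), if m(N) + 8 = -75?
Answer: 93087319/14364 ≈ 6480.6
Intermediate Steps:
m(N) = -83 (m(N) = -8 - 75 = -83)
E(W) = 2*W*(12 + W) (E(W) = (2*W)*(12 + W) = 2*W*(12 + W))
(6398 - m(-115)) - F/E(114) = (6398 - 1*(-83)) - 11530/(2*114*(12 + 114)) = (6398 + 83) - 11530/(2*114*126) = 6481 - 11530/28728 = 6481 - 1*5765/14364 = 6481 - 5765/14364 = 93087319/14364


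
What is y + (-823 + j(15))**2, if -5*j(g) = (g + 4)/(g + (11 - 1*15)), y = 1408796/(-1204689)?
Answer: 2470379979628084/3644184225 ≈ 6.7790e+5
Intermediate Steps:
y = -1408796/1204689 (y = 1408796*(-1/1204689) = -1408796/1204689 ≈ -1.1694)
j(g) = -(4 + g)/(5*(-4 + g)) (j(g) = -(g + 4)/(5*(g + (11 - 1*15))) = -(4 + g)/(5*(g + (11 - 15))) = -(4 + g)/(5*(g - 4)) = -(4 + g)/(5*(-4 + g)))
y + (-823 + j(15))**2 = -1408796/1204689 + (-823 + (-4 - 1*15)/(5*(-4 + 15)))**2 = -1408796/1204689 + (-823 + (1/5)*(-4 - 15)/11)**2 = -1408796/1204689 + (-823 + (1/5)*(1/11)*(-19))**2 = -1408796/1204689 + (-823 - 19/55)**2 = -1408796/1204689 + (-45284/55)**2 = -1408796/1204689 + 2050640656/3025 = 2470379979628084/3644184225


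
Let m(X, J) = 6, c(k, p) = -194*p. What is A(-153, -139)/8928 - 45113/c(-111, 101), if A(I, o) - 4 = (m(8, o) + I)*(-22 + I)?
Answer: 453451445/87467616 ≈ 5.1842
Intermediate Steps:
A(I, o) = 4 + (-22 + I)*(6 + I) (A(I, o) = 4 + (6 + I)*(-22 + I) = 4 + (-22 + I)*(6 + I))
A(-153, -139)/8928 - 45113/c(-111, 101) = (-128 + (-153)² - 16*(-153))/8928 - 45113/((-194*101)) = (-128 + 23409 + 2448)*(1/8928) - 45113/(-19594) = 25729*(1/8928) - 45113*(-1/19594) = 25729/8928 + 45113/19594 = 453451445/87467616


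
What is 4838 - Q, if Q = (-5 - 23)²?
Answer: 4054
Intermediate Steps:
Q = 784 (Q = (-28)² = 784)
4838 - Q = 4838 - 1*784 = 4838 - 784 = 4054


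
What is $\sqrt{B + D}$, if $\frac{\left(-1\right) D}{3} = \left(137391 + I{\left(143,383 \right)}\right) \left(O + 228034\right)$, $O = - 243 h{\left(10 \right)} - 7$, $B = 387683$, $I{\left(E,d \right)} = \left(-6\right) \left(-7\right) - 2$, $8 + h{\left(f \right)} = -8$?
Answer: $2 i \sqrt{23904135853} \approx 3.0922 \cdot 10^{5} i$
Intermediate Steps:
$h{\left(f \right)} = -16$ ($h{\left(f \right)} = -8 - 8 = -16$)
$I{\left(E,d \right)} = 40$ ($I{\left(E,d \right)} = 42 - 2 = 40$)
$O = 3881$ ($O = \left(-243\right) \left(-16\right) - 7 = 3888 - 7 = 3881$)
$D = -95616931095$ ($D = - 3 \left(137391 + 40\right) \left(3881 + 228034\right) = - 3 \cdot 137431 \cdot 231915 = \left(-3\right) 31872310365 = -95616931095$)
$\sqrt{B + D} = \sqrt{387683 - 95616931095} = \sqrt{-95616543412} = 2 i \sqrt{23904135853}$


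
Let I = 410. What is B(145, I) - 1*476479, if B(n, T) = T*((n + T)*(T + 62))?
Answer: 106927121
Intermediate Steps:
B(n, T) = T*(62 + T)*(T + n) (B(n, T) = T*((T + n)*(62 + T)) = T*((62 + T)*(T + n)) = T*(62 + T)*(T + n))
B(145, I) - 1*476479 = 410*(410² + 62*410 + 62*145 + 410*145) - 1*476479 = 410*(168100 + 25420 + 8990 + 59450) - 476479 = 410*261960 - 476479 = 107403600 - 476479 = 106927121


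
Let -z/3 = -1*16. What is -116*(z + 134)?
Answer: -21112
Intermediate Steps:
z = 48 (z = -(-3)*16 = -3*(-16) = 48)
-116*(z + 134) = -116*(48 + 134) = -116*182 = -21112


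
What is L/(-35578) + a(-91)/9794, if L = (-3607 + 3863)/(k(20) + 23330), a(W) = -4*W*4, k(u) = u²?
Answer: 153656087672/1033592577045 ≈ 0.14866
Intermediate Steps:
a(W) = -16*W
L = 128/11865 (L = (-3607 + 3863)/(20² + 23330) = 256/(400 + 23330) = 256/23730 = 256*(1/23730) = 128/11865 ≈ 0.010788)
L/(-35578) + a(-91)/9794 = (128/11865)/(-35578) - 16*(-91)/9794 = (128/11865)*(-1/35578) + 1456*(1/9794) = -64/211066485 + 728/4897 = 153656087672/1033592577045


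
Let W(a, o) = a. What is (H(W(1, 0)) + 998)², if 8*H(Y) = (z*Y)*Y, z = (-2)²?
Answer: 3988009/4 ≈ 9.9700e+5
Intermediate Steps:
z = 4
H(Y) = Y²/2 (H(Y) = ((4*Y)*Y)/8 = (4*Y²)/8 = Y²/2)
(H(W(1, 0)) + 998)² = ((½)*1² + 998)² = ((½)*1 + 998)² = (½ + 998)² = (1997/2)² = 3988009/4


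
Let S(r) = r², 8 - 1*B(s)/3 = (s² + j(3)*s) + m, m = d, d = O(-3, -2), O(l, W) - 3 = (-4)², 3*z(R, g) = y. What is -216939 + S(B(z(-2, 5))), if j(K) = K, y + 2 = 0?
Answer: -1945226/9 ≈ -2.1614e+5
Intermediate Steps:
y = -2 (y = -2 + 0 = -2)
z(R, g) = -⅔ (z(R, g) = (⅓)*(-2) = -⅔)
O(l, W) = 19 (O(l, W) = 3 + (-4)² = 3 + 16 = 19)
d = 19
m = 19
B(s) = -33 - 9*s - 3*s² (B(s) = 24 - 3*((s² + 3*s) + 19) = 24 - 3*(19 + s² + 3*s) = 24 + (-57 - 9*s - 3*s²) = -33 - 9*s - 3*s²)
-216939 + S(B(z(-2, 5))) = -216939 + (-33 - 9*(-⅔) - 3*(-⅔)²)² = -216939 + (-33 + 6 - 3*4/9)² = -216939 + (-33 + 6 - 4/3)² = -216939 + (-85/3)² = -216939 + 7225/9 = -1945226/9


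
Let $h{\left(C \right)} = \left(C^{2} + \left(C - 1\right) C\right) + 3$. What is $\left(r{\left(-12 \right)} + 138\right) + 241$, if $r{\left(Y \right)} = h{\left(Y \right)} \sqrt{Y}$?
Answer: $379 + 606 i \sqrt{3} \approx 379.0 + 1049.6 i$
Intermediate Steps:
$h{\left(C \right)} = 3 + C^{2} + C \left(-1 + C\right)$ ($h{\left(C \right)} = \left(C^{2} + \left(-1 + C\right) C\right) + 3 = \left(C^{2} + C \left(-1 + C\right)\right) + 3 = 3 + C^{2} + C \left(-1 + C\right)$)
$r{\left(Y \right)} = \sqrt{Y} \left(3 - Y + 2 Y^{2}\right)$ ($r{\left(Y \right)} = \left(3 - Y + 2 Y^{2}\right) \sqrt{Y} = \sqrt{Y} \left(3 - Y + 2 Y^{2}\right)$)
$\left(r{\left(-12 \right)} + 138\right) + 241 = \left(\sqrt{-12} \left(3 - -12 + 2 \left(-12\right)^{2}\right) + 138\right) + 241 = \left(2 i \sqrt{3} \left(3 + 12 + 2 \cdot 144\right) + 138\right) + 241 = \left(2 i \sqrt{3} \left(3 + 12 + 288\right) + 138\right) + 241 = \left(2 i \sqrt{3} \cdot 303 + 138\right) + 241 = \left(606 i \sqrt{3} + 138\right) + 241 = \left(138 + 606 i \sqrt{3}\right) + 241 = 379 + 606 i \sqrt{3}$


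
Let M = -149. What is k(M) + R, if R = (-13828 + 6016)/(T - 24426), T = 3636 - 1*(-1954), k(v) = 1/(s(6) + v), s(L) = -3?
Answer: 292147/715768 ≈ 0.40816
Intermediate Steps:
k(v) = 1/(-3 + v)
T = 5590 (T = 3636 + 1954 = 5590)
R = 1953/4709 (R = (-13828 + 6016)/(5590 - 24426) = -7812/(-18836) = -7812*(-1/18836) = 1953/4709 ≈ 0.41474)
k(M) + R = 1/(-3 - 149) + 1953/4709 = 1/(-152) + 1953/4709 = -1/152 + 1953/4709 = 292147/715768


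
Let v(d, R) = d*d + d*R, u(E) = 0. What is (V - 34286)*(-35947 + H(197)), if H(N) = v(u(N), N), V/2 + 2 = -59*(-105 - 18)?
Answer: 710887872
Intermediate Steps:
V = 14510 (V = -4 + 2*(-59*(-105 - 18)) = -4 + 2*(-59*(-123)) = -4 + 2*7257 = -4 + 14514 = 14510)
v(d, R) = d² + R*d
H(N) = 0 (H(N) = 0*(N + 0) = 0*N = 0)
(V - 34286)*(-35947 + H(197)) = (14510 - 34286)*(-35947 + 0) = -19776*(-35947) = 710887872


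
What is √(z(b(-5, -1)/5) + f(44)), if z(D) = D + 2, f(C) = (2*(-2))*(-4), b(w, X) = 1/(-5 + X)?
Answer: 7*√330/30 ≈ 4.2387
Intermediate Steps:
f(C) = 16 (f(C) = -4*(-4) = 16)
z(D) = 2 + D
√(z(b(-5, -1)/5) + f(44)) = √((2 + 1/(-5 - 1*5)) + 16) = √((2 + (⅕)/(-6)) + 16) = √((2 - ⅙*⅕) + 16) = √((2 - 1/30) + 16) = √(59/30 + 16) = √(539/30) = 7*√330/30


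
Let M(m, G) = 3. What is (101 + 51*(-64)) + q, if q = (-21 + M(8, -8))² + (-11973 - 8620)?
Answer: -23432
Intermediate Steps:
q = -20269 (q = (-21 + 3)² + (-11973 - 8620) = (-18)² - 20593 = 324 - 20593 = -20269)
(101 + 51*(-64)) + q = (101 + 51*(-64)) - 20269 = (101 - 3264) - 20269 = -3163 - 20269 = -23432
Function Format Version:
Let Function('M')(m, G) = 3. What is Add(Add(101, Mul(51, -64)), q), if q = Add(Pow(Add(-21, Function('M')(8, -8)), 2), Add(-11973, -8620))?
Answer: -23432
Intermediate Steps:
q = -20269 (q = Add(Pow(Add(-21, 3), 2), Add(-11973, -8620)) = Add(Pow(-18, 2), -20593) = Add(324, -20593) = -20269)
Add(Add(101, Mul(51, -64)), q) = Add(Add(101, Mul(51, -64)), -20269) = Add(Add(101, -3264), -20269) = Add(-3163, -20269) = -23432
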